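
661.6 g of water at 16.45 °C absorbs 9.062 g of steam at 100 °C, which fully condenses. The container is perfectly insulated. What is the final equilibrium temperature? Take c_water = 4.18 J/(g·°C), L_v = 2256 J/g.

Net heat exchanged in the isolated system is zero:
condense steam: −9.062·2256 = −20444
  condensed water 100 °C→T: 37.88(T − 100)
  original water: 2765.5(T − 16.45)
2803.4 T = 20444 + 3787.9 + 45492 = 69724
T ≈ 24.87 °C — below 100 °C, confirming all the steam condensed.

T_f ≈ 24.9 °C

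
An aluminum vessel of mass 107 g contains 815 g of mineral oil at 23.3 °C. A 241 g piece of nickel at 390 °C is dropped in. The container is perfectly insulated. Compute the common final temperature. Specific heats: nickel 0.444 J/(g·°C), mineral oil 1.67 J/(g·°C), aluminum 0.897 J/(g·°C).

T_f = Σ m_i c_i T_i / Σ m_i c_i:
T_f = (107×390 + 1361×23.3 + 95.98×23.3) / (107 + 1361 + 95.98)
    = 75680 / 1564 ≈ 48.39 °C

T_f ≈ 48.4 °C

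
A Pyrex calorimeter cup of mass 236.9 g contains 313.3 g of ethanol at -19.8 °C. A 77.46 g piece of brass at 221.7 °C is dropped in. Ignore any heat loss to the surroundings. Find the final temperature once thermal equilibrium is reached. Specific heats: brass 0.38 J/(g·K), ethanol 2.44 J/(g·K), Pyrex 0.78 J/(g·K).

T_f ≈ -12.5 °C

With ΣQ=0 the equilibrium temperature is the m·c-weighted mean:
T_f = (29.43×221.7 + 764.45×(-19.8) + 184.78×(-19.8)) / (29.43 + 764.45 + 184.78)
    = -12269 / 978.67 ≈ -12.54 °C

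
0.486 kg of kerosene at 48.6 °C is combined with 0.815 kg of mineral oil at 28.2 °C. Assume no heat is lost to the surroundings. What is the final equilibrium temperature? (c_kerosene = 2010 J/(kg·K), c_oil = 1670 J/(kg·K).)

T_f ≈ 36.7 °C

Heat lost by the kerosene equals heat gained by the oil:
0.486*2010*(48.6 − T) = 0.815*1670*(T − 28.2)
976.86(48.6 − T) = 1361(T − 28.2)
2337.9 T = 85857  ⇒  T ≈ 36.72 °C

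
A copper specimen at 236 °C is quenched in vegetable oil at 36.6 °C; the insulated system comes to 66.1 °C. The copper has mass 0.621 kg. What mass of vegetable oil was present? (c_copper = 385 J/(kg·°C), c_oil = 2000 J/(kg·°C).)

m ≈ 0.688 kg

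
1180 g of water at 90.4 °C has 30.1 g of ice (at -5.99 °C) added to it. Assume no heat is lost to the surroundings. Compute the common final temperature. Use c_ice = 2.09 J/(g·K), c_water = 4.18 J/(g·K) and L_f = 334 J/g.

T_f ≈ 86.1 °C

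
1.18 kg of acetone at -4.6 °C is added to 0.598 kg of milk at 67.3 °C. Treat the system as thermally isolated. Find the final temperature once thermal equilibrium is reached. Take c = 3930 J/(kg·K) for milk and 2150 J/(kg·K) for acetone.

T_f ≈ 30.0 °C

Heat gained plus heat lost sum to zero:
0.598*3930*(T − 67.3) + 1.18*2150*(T − (-4.6)) = 0
2350.1(T − 67.3) + 2537(T − (-4.6)) = 0
4887.1 T = 146494
T ≈ 29.98 °C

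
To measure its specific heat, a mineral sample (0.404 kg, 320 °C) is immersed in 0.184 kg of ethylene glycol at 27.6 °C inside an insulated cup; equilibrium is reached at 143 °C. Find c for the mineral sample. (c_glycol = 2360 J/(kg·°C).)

Taking heat into each body as positive, Σ m c ΔT = 0:
0.404·c·(143 − 320) + 0.184·2360·(143 − 27.6) = 0
-71.51 c = -50111
c = -50111/-71.51 ≈ 700.8 J/(kg·°C)

c ≈ 701 J/(kg·°C)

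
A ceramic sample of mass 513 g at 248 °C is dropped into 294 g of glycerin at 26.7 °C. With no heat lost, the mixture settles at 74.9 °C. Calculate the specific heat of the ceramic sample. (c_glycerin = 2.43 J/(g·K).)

c ≈ 0.388 J/(g·K)

Conservation of energy gives ΣQ = 0:
513×c×(74.9 − 248) + 294×2.43×(74.9 − 26.7) = 0
-88800 c = -34435
c = -34435/-88800 ≈ 0.3878 J/(g·K)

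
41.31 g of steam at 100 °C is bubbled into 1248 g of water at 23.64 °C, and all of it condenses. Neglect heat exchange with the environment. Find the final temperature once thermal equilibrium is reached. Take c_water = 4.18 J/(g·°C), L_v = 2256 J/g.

T_f ≈ 43.4 °C

Taking heat into each body as positive, Σ m c ΔT = 0:
steam→water at 100 °C releases m L_v = 41.31·2256 = 93195
  condensate cools 100→T: 41.31·4.18·(T − 100) = 172.68(T − 100)
  water warms: 1248·4.18·(T − 23.64) = 5216.6(T − 23.64)
5389.3 T = 93195 + 17268 + 123321 = 233784
T ≈ 43.38 °C — below 100 °C, confirming all the steam condensed.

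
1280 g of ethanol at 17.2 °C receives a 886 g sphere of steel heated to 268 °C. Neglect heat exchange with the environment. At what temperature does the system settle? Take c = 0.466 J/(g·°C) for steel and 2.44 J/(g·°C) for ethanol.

T_f ≈ 46.5 °C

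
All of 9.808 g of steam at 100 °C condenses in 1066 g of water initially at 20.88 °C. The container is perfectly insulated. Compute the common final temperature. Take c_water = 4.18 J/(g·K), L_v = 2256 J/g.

Energy balance with sensible and latent terms:
latent heat released on condensation: 9.808·2256 = 22127
  condensate cools 100→T: 9.808·4.18·(T − 100) = 41(T − 100)
  original water: 4455.9(T − 20.88)
4496.9 T = 22127 + 4099.7 + 93039 = 119265
T ≈ 26.52 °C, under the boiling point, so the assumption holds.

T_f ≈ 26.5 °C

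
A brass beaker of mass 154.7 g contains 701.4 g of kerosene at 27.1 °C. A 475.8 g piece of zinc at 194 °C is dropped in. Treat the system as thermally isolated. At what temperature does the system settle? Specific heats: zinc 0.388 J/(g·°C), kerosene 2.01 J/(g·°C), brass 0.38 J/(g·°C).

T_f ≈ 45.7 °C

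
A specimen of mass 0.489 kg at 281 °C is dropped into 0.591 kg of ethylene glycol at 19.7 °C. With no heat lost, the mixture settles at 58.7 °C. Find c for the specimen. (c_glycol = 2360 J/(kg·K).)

c ≈ 500 J/(kg·K)

m_s c (T_s − T_f) = m_glycol c_glycol (T_f − T_0):
0.489·c·(281 − 58.7) = 0.591·2360·(58.7 − 19.7)
108.7 c = 54396  ⇒  c ≈ 500.4 J/(kg·K)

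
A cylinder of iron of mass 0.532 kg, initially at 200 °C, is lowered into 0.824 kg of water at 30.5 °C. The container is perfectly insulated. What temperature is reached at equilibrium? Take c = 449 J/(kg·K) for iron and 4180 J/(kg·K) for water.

Taking heat into each body as positive, Σ m c ΔT = 0:
0.532·449·(T − 200) + 0.824·4180·(T − 30.5) = 0
238.87(T − 200) + 3444.3(T − 30.5) = 0
3683.2 T = 152825
T = 152825/3683.2 ≈ 41.49 °C

T_f ≈ 41.5 °C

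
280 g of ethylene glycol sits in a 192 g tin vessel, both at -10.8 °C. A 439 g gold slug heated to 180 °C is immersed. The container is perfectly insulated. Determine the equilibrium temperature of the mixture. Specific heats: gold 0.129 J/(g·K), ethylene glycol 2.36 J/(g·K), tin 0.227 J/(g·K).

Energy conservation, ΣQ = 0:
439×0.129×(T − 180) + 280×2.36×(T − (-10.8)) + 192×0.227×(T − (-10.8)) = 0
56.63(T − 180) + 660.8(T − (-10.8)) + 43.58(T − (-10.8)) = 0
761.01 T = 2586.2
T = 2586.2 / 761.01 = 3.4 °C

T_f ≈ 3.4 °C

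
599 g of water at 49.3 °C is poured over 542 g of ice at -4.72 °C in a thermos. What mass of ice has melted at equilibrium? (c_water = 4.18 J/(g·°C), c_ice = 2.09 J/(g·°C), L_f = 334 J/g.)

m_melted ≈ 354 g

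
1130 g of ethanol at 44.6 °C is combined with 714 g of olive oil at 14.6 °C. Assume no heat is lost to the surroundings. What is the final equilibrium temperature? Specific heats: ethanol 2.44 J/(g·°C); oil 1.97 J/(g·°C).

Energy conservation, ΣQ = 0:
1130×2.44×(T − 44.6) + 714×1.97×(T − 14.6) = 0
2757.2(T − 44.6) + 1406.6(T − 14.6) = 0
4163.8 T = 143507
T = 143507/4163.8 ≈ 34.47 °C

T_f ≈ 34.5 °C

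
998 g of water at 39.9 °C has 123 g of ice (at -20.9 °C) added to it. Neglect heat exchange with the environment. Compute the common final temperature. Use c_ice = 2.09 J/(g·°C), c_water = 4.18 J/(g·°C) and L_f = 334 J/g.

Net heat exchanged in the isolated system is zero:
ice -20.9→0 °C: 123·2.09·20.9 = 5372.8
  latent heat to melt: 123·334 = 41082
  meltwater 0→T: 123·4.18·T = 514.14 T
  water: 4171.6(T − 39.9)
4685.8 T = 166448 − 46455 = 119994
T ≈ 25.61 °C (positive, so assuming full melt was valid).

T_f ≈ 25.6 °C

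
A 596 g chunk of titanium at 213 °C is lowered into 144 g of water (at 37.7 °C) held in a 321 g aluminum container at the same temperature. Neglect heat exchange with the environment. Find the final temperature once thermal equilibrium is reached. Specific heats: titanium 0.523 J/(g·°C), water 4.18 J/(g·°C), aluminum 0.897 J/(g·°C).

T_f ≈ 83.2 °C

Heat gained plus heat lost sum to zero:
596×0.523×(T − 213) + 144×4.18×(T − 37.7) + 321×0.897×(T − 37.7) = 0
311.71(T − 213) + 601.92(T − 37.7) + 287.94(T − 37.7) = 0
1201.6 T = 99941
T ≈ 83.18 °C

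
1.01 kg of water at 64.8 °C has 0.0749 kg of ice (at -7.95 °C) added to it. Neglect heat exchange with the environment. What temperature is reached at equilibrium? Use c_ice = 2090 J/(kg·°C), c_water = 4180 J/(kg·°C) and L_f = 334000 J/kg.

T_f ≈ 54.5 °C

Conservation of energy gives ΣQ = 0:
warm ice to 0 °C: 0.0749×2090×(0 − (-7.95)) = 1244.5; melt ice: 0.0749×334000 = 25017; warm the meltwater: 313.08 T; water cools: 1.01×4180×(T − 64.8) = 4221.8(T − 64.8)
4534.9 T = 273573 − 26261 = 247312
T ≈ 54.54 °C. Since T > 0 °C, the all-ice-melts assumption holds.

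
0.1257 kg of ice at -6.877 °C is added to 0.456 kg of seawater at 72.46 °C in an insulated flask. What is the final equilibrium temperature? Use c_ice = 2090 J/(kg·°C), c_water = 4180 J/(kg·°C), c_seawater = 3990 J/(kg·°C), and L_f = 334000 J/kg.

Energy balance with sensible and latent terms:
warm ice to 0 °C: 0.1257×2090×(0 − (-6.877)) = 1806.7
  latent heat to melt: 0.1257×334000 = 41984
  meltwater 0→T: 0.1257×4180×T = 525.43 T
  seawater: 1819.4(T − 72.46)
2344.9 T = 131837 − 43790 = 88046
T ≈ 37.55 °C. Since T > 0 °C, the all-ice-melts assumption holds.

T_f ≈ 37.5 °C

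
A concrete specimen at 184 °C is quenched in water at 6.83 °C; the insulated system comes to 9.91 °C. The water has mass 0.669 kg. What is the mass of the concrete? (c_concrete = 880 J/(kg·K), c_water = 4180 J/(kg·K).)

Heat lost by the concrete = heat gained by the water:
m·880·(184 − 9.91) = 0.669·4180·(9.91 − 6.83)
153199 m = 8613  ⇒  m ≈ 0.05622 kg

m ≈ 0.0562 kg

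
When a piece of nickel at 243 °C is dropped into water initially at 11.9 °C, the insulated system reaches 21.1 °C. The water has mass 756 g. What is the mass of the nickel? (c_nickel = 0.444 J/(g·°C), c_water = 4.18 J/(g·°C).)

Heat lost by the nickel = heat gained by the water:
m×0.444×(243 − 21.1) = 756×4.18×(21.1 − 11.9)
98.52 m = 29073  ⇒  m ≈ 295.1 g

m ≈ 295 g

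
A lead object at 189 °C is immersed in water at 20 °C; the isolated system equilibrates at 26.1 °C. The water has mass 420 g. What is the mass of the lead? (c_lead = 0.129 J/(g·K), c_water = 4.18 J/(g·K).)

Heat lost by the lead = heat gained by the water:
m·0.129·(189 − 26.1) = 420·4.18·(26.1 − 20)
21.01 m = 10709  ⇒  m ≈ 509.6 g

m ≈ 510 g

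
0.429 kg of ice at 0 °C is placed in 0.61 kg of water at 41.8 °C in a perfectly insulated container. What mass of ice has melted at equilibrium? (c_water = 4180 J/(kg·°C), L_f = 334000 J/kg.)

m_melted ≈ 0.319 kg

Water can give up m c ΔT = 0.61×4180×41.8 = 106582 J before reaching 0 °C.
Melting all 0.429 kg of ice would need 0.429×334000 = 143286 J.
106582 J < 143286 J, so only part of the ice melts and the system sits at 0 °C.
m_melt = 106582 / L_f = 0.3191 kg.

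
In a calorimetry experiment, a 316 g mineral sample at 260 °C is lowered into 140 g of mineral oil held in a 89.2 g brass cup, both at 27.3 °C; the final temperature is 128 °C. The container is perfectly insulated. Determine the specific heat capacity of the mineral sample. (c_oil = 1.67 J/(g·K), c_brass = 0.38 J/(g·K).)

c ≈ 0.646 J/(g·K)

Setting the total heat transfer to zero:
316×c×(128 − 260) + 140×1.67×(128 − 27.3) + 89.2×0.38×(128 − 27.3) = 0
-41712 c = -26957
c = -26957/-41712 ≈ 0.6463 J/(g·K)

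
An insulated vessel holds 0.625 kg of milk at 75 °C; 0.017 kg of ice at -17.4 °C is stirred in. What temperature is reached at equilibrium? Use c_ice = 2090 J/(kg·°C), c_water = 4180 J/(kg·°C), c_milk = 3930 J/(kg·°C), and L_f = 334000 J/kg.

Conservation of energy gives ΣQ = 0:
ice -17.4→0 °C: 0.017×2090×17.4 = 618.22; fusion: m_ice L_f = 0.017×334000 = 5678; meltwater 0→T: 0.017×4180×T = 71.06 T; milk cools: 0.625×3930×(T − 75) = 2456.2(T − 75)
2527.3 T = 184219 − 6296.2 = 177923
T ≈ 70.40 °C (positive, so assuming full melt was valid).

T_f ≈ 70.4 °C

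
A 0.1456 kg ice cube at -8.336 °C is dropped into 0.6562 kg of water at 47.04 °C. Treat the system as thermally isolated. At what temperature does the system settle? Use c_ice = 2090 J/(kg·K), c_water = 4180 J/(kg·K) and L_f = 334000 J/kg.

Conservation of energy gives ΣQ = 0:
ice -8.336→0 °C: 0.1456·2090·8.336 = 2536.7
  latent heat to melt: 0.1456·334000 = 48630
  meltwater 0→T: 0.1456·4180·T = 608.61 T
  water cools: 0.6562·4180·(T − 47.04) = 2742.9(T − 47.04)
3351.5 T = 129027 − 51167 = 77860
T ≈ 23.23 °C (positive, so assuming full melt was valid).

T_f ≈ 23.2 °C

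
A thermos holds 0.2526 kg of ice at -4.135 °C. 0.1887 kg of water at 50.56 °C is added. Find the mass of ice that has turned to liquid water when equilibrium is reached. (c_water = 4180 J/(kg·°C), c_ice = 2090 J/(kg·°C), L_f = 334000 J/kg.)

m_melted ≈ 0.113 kg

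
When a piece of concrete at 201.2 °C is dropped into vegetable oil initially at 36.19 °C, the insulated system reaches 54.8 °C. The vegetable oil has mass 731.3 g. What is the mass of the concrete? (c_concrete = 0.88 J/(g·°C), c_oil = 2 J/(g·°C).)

m ≈ 211 g

Heat gained plus heat lost sum to zero:
m·0.88·(54.8 − 201.2) + 731.3·2·(54.8 − 36.19) = 0
-128.83 m = -27219
m = -27219/-128.83 ≈ 211.3 g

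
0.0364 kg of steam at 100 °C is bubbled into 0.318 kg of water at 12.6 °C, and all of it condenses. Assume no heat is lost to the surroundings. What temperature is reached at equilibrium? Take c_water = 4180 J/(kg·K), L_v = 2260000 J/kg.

T_f ≈ 77.1 °C

Sum of m c ΔT and latent-heat terms is zero:
latent heat released on condensation: 0.0364·2260000 = 82264; condensed water 100 °C→T: 152.15(T − 100); original water: 1329.2(T − 12.6)
1481.4 T = 82264 + 15215 + 16748 = 114228
T ≈ 77.11 °C — below 100 °C, confirming all the steam condensed.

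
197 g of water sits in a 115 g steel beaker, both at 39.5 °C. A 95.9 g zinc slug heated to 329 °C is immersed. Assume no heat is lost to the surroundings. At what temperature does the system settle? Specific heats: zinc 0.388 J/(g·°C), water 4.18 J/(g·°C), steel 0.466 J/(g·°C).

Heat gained plus heat lost sum to zero:
95.9*0.388*(T − 329) + 197*4.18*(T − 39.5) + 115*0.466*(T − 39.5) = 0
37.21(T − 329) + 823.46(T − 39.5) + 53.59(T − 39.5) = 0
(37.21 + 823.46 + 53.59) T = 37.21*329 + 823.46*39.5 + 53.59*39.5
T = 46885 / 914.26 = 51.3 °C

T_f ≈ 51.3 °C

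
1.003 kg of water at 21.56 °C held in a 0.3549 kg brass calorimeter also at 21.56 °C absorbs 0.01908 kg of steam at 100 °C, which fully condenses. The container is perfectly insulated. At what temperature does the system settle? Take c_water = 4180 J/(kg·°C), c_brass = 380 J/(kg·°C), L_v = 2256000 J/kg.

Taking heat into each body as positive, Σ m c ΔT = 0:
steam→water at 100 °C releases m L_v = 0.01908×2256000 = 43044
  condensed water 100 °C→T: 79.75(T − 100)
  original water: 4192.5(T − 21.56)
  cup: 134.86(T − 21.56)
4407.2 T = 43044 + 7975.4 + 93299 = 144319
T ≈ 32.75 °C, under the boiling point, so the assumption holds.

T_f ≈ 32.7 °C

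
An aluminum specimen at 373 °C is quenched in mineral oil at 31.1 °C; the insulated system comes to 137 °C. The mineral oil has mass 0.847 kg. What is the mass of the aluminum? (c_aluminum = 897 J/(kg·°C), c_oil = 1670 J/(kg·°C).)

m ≈ 0.708 kg

|Q_aluminum| = |Q_oil|:
m×897×(373 − 137) = 0.847×1670×(137 − 31.1)
211692 m = 149794  ⇒  m ≈ 0.7076 kg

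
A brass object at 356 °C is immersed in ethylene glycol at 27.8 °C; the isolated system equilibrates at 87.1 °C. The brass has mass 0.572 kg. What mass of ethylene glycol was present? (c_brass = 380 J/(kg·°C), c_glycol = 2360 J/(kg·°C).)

m ≈ 0.418 kg

|Q_brass| = |Q_glycol|:
0.572·380·(356 − 87.1) = m·2360·(87.1 − 27.8)
139948 m = 58448  ⇒  m ≈ 0.4176 kg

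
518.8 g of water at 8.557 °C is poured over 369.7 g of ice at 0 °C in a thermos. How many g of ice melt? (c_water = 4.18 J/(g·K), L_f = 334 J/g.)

Heat available from the water dropping to 0 °C: 518.8·4.18·8.557 = 18557 J.
To melt every bit of ice: 369.7·334 = 123480 J.
18557 J < 123480 J, so only part of the ice melts and the system sits at 0 °C.
m_melted·334 = 18557  ⇒  m_melted ≈ 55.56 g.

m_melted ≈ 55.6 g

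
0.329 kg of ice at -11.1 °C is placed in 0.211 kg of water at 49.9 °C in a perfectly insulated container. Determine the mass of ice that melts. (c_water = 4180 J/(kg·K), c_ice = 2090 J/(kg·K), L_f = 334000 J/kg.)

m_melted ≈ 0.109 kg

Cooling the water to 0 °C releases 0.211·4180·49.9 = 44011 J.
Warming the ice to 0 °C takes 0.329·2090·11.1 = 7632.5 J, leaving 36378 J for melting.
To melt every bit of ice: 0.329·334000 = 109886 J.
36378 J < 109886 J, so only part of the ice melts and the system sits at 0 °C.
m_melt = 36378 / L_f = 0.1089 kg.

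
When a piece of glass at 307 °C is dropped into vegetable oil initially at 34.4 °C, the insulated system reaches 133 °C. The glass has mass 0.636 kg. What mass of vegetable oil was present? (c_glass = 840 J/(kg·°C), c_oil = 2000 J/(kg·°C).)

m ≈ 0.471 kg

Let T be the final temperature. ΣQ_i = 0:
0.636×840×(133 − 307) + m×2000×(133 − 34.4) = 0
197200 m = 92958
m = 92958/197200 ≈ 0.4714 kg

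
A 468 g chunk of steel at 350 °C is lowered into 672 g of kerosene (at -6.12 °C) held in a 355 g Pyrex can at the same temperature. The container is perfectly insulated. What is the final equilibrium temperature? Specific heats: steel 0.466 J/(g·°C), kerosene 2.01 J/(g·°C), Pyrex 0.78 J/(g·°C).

T_f ≈ 36.0 °C

Conservation of energy gives ΣQ = 0:
468×0.466×(T − 350) + 672×2.01×(T − (-6.12)) + 355×0.78×(T − (-6.12)) = 0
1845.7 T = 66370
T ≈ 35.96 °C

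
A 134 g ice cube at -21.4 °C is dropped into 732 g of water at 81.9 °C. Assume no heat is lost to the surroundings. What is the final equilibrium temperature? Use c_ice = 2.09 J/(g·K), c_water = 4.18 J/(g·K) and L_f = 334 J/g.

Sum of m c ΔT and latent-heat terms is zero:
warm ice to 0 °C: 134·2.09·(0 − (-21.4)) = 5993.3
  melt ice: 134·334 = 44756
  warm the meltwater: 560.12 T
  water cools: 732·4.18·(T − 81.9) = 3059.8(T − 81.9)
3619.9 T = 250594 − 50749 = 199845
T ≈ 55.21 °C. Since T > 0 °C, the all-ice-melts assumption holds.

T_f ≈ 55.2 °C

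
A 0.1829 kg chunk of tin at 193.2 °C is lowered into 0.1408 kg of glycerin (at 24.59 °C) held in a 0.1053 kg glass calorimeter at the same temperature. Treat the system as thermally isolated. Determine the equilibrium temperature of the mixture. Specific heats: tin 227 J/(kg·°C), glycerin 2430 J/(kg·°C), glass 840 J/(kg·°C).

T_f ≈ 39.4 °C

Let T be the final temperature. ΣQ_i = 0:
0.1829*227*(T − 193.2) + 0.1408*2430*(T − 24.59) + 0.1053*840*(T − 24.59) = 0
472.11 T = 18610
T ≈ 39.42 °C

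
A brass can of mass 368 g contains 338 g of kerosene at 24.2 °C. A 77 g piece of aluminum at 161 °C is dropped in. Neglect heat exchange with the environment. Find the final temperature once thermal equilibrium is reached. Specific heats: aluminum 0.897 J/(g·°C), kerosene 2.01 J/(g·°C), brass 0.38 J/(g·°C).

T_f ≈ 34.8 °C

Let T be the final temperature. ΣQ_i = 0:
77×0.897×(T − 161) + 338×2.01×(T − 24.2) + 368×0.38×(T − 24.2) = 0
69.07(T − 161) + 679.38(T − 24.2) + 139.84(T − 24.2) = 0
(69.07 + 679.38 + 139.84) T = 69.07×161 + 679.38×24.2 + 139.84×24.2
T ≈ 34.84 °C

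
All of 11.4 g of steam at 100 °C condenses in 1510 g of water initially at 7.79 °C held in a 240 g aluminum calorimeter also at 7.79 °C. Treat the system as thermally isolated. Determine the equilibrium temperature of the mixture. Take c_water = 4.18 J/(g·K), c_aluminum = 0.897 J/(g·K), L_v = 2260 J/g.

Energy balance with sensible and latent terms:
condense steam: −11.4×2260 = −25764; condensed water 100 °C→T: 47.65(T − 100); original water: 6311.8(T − 7.79); cup: 215.28(T − 7.79)
6574.7 T = 25764 + 4765.2 + 50846 = 81375
T ≈ 12.38 °C — below 100 °C, confirming all the steam condensed.

T_f ≈ 12.4 °C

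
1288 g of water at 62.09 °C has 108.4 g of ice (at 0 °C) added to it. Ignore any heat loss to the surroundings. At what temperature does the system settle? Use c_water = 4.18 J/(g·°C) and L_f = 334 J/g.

Let T be the final temperature. ΣQ_i = 0:
melt ice: 108.4·334 = 36206
  meltwater 0→T: 108.4·4.18·T = 453.11 T
  water: 5383.8(T − 62.09)
5837 T = 334283 − 36206 = 298077
T ≈ 51.07 °C (positive, so assuming full melt was valid).

T_f ≈ 51.1 °C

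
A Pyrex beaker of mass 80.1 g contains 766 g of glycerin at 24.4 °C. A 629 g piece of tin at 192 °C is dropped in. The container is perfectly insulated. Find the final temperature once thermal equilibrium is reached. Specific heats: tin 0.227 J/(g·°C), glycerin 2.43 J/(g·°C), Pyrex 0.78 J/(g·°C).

T_f = Σ m_i c_i T_i / Σ m_i c_i:
T_f = (142.78·192 + 1861.4·24.4 + 62.48·24.4) / (142.78 + 1861.4 + 62.48)
    = 74356 / 2066.6 ≈ 35.98 °C

T_f ≈ 36.0 °C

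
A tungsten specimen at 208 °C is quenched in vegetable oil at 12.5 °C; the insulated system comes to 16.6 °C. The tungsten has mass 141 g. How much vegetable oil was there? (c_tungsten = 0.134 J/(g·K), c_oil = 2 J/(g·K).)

Taking heat into each body as positive, Σ m c ΔT = 0:
141×0.134×(16.6 − 208) + m×2×(16.6 − 12.5) = 0
8.2 m = 3616.3
m = 3616.3/8.2 ≈ 441 g

m ≈ 441 g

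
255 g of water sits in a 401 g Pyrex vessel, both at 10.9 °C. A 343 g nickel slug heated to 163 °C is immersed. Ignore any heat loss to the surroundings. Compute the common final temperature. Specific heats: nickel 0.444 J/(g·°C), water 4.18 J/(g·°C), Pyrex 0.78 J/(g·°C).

Setting the total heat transfer to zero:
343×0.444×(T − 163) + 255×4.18×(T − 10.9) + 401×0.78×(T − 10.9) = 0
(152.29 + 1065.9 + 312.78) T = 152.29×163 + 1065.9×10.9 + 312.78×10.9
T = 39851/1531 ≈ 26.03 °C

T_f ≈ 26.0 °C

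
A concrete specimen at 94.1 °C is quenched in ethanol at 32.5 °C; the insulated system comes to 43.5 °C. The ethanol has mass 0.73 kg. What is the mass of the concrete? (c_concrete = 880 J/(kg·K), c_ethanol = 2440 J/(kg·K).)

m ≈ 0.44 kg

Setting the total heat transfer to zero:
m·880·(43.5 − 94.1) + 0.73·2440·(43.5 − 32.5) = 0
-44528 m = -19593
m = -19593/-44528 ≈ 0.44 kg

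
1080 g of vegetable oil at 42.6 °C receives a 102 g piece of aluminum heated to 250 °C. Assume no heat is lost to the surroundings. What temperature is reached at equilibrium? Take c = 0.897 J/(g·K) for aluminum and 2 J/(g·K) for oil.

Setting the total heat transfer to zero:
102×0.897×(T − 250) + 1080×2×(T − 42.6) = 0
(91.49 + 2160) T = 91.49×250 + 2160×42.6
T = 114890/2251.5 ≈ 51.03 °C

T_f ≈ 51.0 °C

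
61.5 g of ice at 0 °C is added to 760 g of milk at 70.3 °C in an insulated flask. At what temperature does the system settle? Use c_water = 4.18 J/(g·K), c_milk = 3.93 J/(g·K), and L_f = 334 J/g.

Taking heat into each body as positive, Σ m c ΔT = 0:
fusion: m_ice L_f = 61.5×334 = 20541
  meltwater 0→T: 61.5×4.18×T = 257.07 T
  milk: 2986.8(T − 70.3)
3243.9 T = 209972 − 20541 = 189431
T ≈ 58.40 °C — above 0 °C, consistent with complete melting.

T_f ≈ 58.4 °C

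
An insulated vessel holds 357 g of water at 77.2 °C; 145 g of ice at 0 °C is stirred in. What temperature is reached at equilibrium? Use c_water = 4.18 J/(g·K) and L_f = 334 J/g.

T_f ≈ 31.8 °C

Energy conservation, ΣQ = 0:
fusion: m_ice L_f = 145×334 = 48430
  meltwater 0→T: 145×4.18×T = 606.1 T
  water: 1492.3(T − 77.2)
2098.4 T = 115202 − 48430 = 66772
T ≈ 31.82 °C (positive, so assuming full melt was valid).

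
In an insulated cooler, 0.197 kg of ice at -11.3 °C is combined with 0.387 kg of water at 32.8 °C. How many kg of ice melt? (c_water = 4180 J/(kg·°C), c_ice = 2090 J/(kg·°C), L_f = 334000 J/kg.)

Cooling the water to 0 °C releases 0.387·4180·32.8 = 53059 J.
Of that, 0.197·2090·11.3 = 4652.5 J goes to bring the ice to 0 °C, leaving 48407 J.
To melt every bit of ice: 0.197·334000 = 65798 J.
Since 48407 < 65798 J, not all the ice melts; equilibrium is at 0 °C.
m_melted·334000 = 48407  ⇒  m_melted ≈ 0.1449 kg.

m_melted ≈ 0.145 kg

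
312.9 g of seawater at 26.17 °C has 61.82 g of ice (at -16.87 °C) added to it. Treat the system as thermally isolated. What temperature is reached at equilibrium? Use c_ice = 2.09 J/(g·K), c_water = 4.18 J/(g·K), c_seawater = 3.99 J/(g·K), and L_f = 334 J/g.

T_f ≈ 6.5 °C

Let T be the final temperature. ΣQ_i = 0:
ice -16.87→0 °C: 61.82×2.09×16.87 = 2179.7; melt ice: 61.82×334 = 20648; meltwater 0→T: 61.82×4.18×T = 258.41 T; seawater: 1248.5(T − 26.17)
1506.9 T = 32672 − 22828 = 9844.9
T ≈ 6.53 °C. Since T > 0 °C, the all-ice-melts assumption holds.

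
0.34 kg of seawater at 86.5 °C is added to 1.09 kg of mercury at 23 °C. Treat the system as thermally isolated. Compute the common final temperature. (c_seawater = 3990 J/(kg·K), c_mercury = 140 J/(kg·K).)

T_f ≈ 80.1 °C

Let T be the final temperature. ΣQ_i = 0:
0.34*3990*(T − 86.5) + 1.09*140*(T − 23) = 0
1356.6(T − 86.5) + 152.6(T − 23) = 0
1509.2 T = 120856
T = 120856 / 1509.2 = 80.1 °C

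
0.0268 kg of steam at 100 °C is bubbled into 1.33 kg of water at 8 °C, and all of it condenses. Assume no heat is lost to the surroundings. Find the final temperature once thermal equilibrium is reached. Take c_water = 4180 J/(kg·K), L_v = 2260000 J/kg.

T_f ≈ 20.5 °C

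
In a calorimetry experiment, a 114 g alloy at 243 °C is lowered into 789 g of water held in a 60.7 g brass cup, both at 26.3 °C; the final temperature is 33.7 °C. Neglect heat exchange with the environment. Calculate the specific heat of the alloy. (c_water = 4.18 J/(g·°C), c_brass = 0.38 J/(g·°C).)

Taking heat into each body as positive, Σ m c ΔT = 0:
114·c·(33.7 − 243) + 789·4.18·(33.7 − 26.3) + 60.7·0.38·(33.7 − 26.3) = 0
-23860 c = -24576
c = -24576/-23860 ≈ 1.03 J/(g·°C)

c ≈ 1.03 J/(g·°C)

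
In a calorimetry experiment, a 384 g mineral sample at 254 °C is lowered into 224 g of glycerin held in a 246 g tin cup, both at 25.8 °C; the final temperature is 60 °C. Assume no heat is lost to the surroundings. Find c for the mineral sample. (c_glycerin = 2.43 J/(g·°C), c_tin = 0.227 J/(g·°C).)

c ≈ 0.276 J/(g·°C)

Conservation of energy gives ΣQ = 0:
384·c·(60 − 254) + 224·2.43·(60 − 25.8) + 246·0.227·(60 − 25.8) = 0
-74496 c = -20526
c = -20526/-74496 ≈ 0.2755 J/(g·°C)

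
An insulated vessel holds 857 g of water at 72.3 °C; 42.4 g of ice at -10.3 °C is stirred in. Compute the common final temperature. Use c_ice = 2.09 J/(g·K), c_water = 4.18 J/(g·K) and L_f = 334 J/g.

T_f ≈ 64.9 °C

Heat gained plus heat lost sum to zero:
warm ice to 0 °C: 42.4×2.09×(0 − (-10.3)) = 912.74
  latent heat to melt: 42.4×334 = 14162
  meltwater 0→T: 42.4×4.18×T = 177.23 T
  water: 3582.3(T − 72.3)
3759.5 T = 258997 − 15074 = 243923
T ≈ 64.88 °C. Since T > 0 °C, the all-ice-melts assumption holds.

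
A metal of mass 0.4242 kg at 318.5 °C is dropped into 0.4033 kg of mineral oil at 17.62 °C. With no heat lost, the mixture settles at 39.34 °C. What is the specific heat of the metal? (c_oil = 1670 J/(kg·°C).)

c ≈ 124 J/(kg·°C)

m_s c (T_s − T_f) = m_oil c_oil (T_f − T_0):
0.4242·c·(318.5 − 39.34) = 0.4033·1670·(39.34 − 17.62)
118.42 c = 14629  ⇒  c ≈ 123.5 J/(kg·°C)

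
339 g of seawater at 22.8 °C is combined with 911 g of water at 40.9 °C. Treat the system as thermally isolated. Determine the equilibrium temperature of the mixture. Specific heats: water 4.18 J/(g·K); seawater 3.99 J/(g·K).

Taking heat into each body as positive, Σ m c ΔT = 0:
911*4.18*(T − 40.9) + 339*3.99*(T − 22.8) = 0
5160.6 T = 186586
T ≈ 36.16 °C

T_f ≈ 36.2 °C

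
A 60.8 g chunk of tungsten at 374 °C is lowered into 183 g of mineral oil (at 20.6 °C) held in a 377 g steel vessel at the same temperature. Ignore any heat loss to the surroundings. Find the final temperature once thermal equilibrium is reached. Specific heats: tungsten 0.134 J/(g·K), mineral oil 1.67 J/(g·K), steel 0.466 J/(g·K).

T_f ≈ 26.5 °C

T_f is the heat-capacity-weighted average of the initial temperatures:
T_f = (8.147×374 + 305.61×20.6 + 175.68×20.6) / (8.147 + 305.61 + 175.68)
    = 12962 / 489.44 ≈ 26.48 °C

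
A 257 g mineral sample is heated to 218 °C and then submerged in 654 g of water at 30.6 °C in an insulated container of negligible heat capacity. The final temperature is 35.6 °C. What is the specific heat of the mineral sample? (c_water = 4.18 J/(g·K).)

c ≈ 0.292 J/(g·K)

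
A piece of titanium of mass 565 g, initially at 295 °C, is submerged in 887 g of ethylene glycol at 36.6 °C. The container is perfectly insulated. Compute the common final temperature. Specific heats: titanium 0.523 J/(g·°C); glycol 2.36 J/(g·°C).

T_f = Σ m_i c_i T_i / Σ m_i c_i:
T_f = (295.5·295 + 2093.3·36.6) / (295.5 + 2093.3)
    = 163787 / 2388.8 ≈ 68.56 °C

T_f ≈ 68.6 °C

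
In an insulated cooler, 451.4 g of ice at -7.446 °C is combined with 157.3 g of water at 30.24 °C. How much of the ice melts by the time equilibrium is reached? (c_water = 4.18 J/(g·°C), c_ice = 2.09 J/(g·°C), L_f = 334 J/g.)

m_melted ≈ 38.5 g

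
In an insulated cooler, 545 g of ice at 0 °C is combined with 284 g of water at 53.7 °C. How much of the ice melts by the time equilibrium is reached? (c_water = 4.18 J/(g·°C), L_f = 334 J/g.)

Heat available from the water dropping to 0 °C: 284·4.18·53.7 = 63748 J.
Melting all 545 g of ice would need 545·334 = 182030 J.
63748 J < 182030 J, so only part of the ice melts and the system sits at 0 °C.
m_melt = 63748 / L_f = 190.9 g.

m_melted ≈ 191 g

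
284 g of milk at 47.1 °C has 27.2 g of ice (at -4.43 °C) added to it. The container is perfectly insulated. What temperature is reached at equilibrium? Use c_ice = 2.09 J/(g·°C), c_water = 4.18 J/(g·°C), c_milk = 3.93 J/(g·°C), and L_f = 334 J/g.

T_f ≈ 35.2 °C

Energy balance with sensible and latent terms:
ice -4.43→0 °C: 27.2·2.09·4.43 = 251.84
  fusion: m_ice L_f = 27.2·334 = 9084.8
  meltwater 0→T: 27.2·4.18·T = 113.7 T
  milk cools: 284·3.93·(T − 47.1) = 1116.1(T − 47.1)
1229.8 T = 52569 − 9336.6 = 43233
T ≈ 35.15 °C. Since T > 0 °C, the all-ice-melts assumption holds.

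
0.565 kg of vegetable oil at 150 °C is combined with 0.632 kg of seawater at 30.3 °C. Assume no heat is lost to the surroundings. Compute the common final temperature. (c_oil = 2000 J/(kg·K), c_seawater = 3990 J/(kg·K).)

Set heat shed by the hot body equal to heat absorbed by the cold body:
0.565*2000*(150 − T) = 0.632*3990*(T − 30.3)
1130(150 − T) = 2521.7(T − 30.3)
3651.7 T = 245907  ⇒  T ≈ 67.34 °C

T_f ≈ 67.3 °C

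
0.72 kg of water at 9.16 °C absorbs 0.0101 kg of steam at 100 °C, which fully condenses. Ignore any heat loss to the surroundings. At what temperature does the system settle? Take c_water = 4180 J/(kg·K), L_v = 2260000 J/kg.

T_f ≈ 17.9 °C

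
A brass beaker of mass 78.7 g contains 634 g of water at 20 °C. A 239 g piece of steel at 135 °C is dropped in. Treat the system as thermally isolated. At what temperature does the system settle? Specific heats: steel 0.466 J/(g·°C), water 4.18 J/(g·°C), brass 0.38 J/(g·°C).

T_f ≈ 24.6 °C

Setting the total heat transfer to zero:
239×0.466×(T − 135) + 634×4.18×(T − 20) + 78.7×0.38×(T − 20) = 0
111.37(T − 135) + 2650.1(T − 20) + 29.91(T − 20) = 0
(111.37 + 2650.1 + 29.91) T = 111.37×135 + 2650.1×20 + 29.91×20
T = 68636 / 2791.4 = 24.6 °C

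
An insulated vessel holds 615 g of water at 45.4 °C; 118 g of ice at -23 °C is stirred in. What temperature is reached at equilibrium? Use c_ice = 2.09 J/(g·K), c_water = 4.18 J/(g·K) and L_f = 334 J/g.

Sum of m c ΔT and latent-heat terms is zero:
ice -23→0 °C: 118·2.09·23 = 5672.3; melt ice: 118·334 = 39412; warm the meltwater: 493.24 T; water cools: 615·4.18·(T − 45.4) = 2570.7(T − 45.4)
3063.9 T = 116710 − 45084 = 71626
T ≈ 23.38 °C (positive, so assuming full melt was valid).

T_f ≈ 23.4 °C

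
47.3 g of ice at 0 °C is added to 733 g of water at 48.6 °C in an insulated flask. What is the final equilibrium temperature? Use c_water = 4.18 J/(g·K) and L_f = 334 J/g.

Setting the total heat transfer to zero:
melt ice: 47.3×334 = 15798
  meltwater 0→T: 47.3×4.18×T = 197.71 T
  water cools: 733×4.18×(T − 48.6) = 3063.9(T − 48.6)
3261.7 T = 148907 − 15798 = 133109
T ≈ 40.81 °C (positive, so assuming full melt was valid).

T_f ≈ 40.8 °C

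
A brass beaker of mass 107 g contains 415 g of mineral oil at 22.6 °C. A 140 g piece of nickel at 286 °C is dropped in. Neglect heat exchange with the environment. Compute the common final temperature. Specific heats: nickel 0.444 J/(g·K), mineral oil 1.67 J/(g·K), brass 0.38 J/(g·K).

Heat gained plus heat lost sum to zero:
140*0.444*(T − 286) + 415*1.67*(T − 22.6) + 107*0.38*(T − 22.6) = 0
62.16(T − 286) + 693.05(T − 22.6) + 40.66(T − 22.6) = 0
(62.16 + 693.05 + 40.66) T = 62.16*286 + 693.05*22.6 + 40.66*22.6
T ≈ 43.17 °C

T_f ≈ 43.2 °C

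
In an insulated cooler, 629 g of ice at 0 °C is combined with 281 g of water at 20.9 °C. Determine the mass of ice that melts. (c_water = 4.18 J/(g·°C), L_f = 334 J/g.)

m_melted ≈ 73.5 g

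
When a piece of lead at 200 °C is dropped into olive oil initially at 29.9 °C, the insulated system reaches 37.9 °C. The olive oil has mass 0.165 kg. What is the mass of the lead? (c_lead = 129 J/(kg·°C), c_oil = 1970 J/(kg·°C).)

Heat lost by the lead = heat gained by the oil:
m·129·(200 − 37.9) = 0.165·1970·(37.9 − 29.9)
20911 m = 2600.4  ⇒  m ≈ 0.1244 kg

m ≈ 0.124 kg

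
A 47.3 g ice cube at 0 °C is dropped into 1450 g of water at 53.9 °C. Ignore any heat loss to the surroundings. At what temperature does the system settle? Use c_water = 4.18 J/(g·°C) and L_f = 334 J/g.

T_f ≈ 49.7 °C

Conservation of energy gives ΣQ = 0:
latent heat to melt: 47.3·334 = 15798
  meltwater 0→T: 47.3·4.18·T = 197.71 T
  water: 6061(T − 53.9)
6258.7 T = 326688 − 15798 = 310890
T ≈ 49.67 °C. Since T > 0 °C, the all-ice-melts assumption holds.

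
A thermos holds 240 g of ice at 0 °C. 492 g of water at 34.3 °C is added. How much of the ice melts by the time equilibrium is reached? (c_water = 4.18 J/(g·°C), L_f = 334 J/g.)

m_melted ≈ 211 g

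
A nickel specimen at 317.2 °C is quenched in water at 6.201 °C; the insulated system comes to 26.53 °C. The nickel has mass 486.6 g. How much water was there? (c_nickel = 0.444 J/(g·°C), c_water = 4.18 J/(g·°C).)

Taking heat into each body as positive, Σ m c ΔT = 0:
486.6×0.444×(26.53 − 317.2) + m×4.18×(26.53 − 6.201) = 0
84.98 m = 62799
m = 62799/84.98 ≈ 739 g

m ≈ 739 g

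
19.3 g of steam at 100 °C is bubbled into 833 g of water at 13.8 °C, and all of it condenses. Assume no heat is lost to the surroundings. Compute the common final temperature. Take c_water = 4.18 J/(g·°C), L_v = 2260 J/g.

T_f ≈ 28.0 °C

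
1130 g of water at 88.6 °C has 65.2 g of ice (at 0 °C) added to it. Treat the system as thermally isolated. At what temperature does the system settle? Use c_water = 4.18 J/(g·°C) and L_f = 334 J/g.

Heat gained plus heat lost sum to zero:
latent heat to melt: 65.2·334 = 21777; warm the meltwater: 272.54 T; water cools: 1130·4.18·(T − 88.6) = 4723.4(T − 88.6)
4995.9 T = 418493 − 21777 = 396716
T ≈ 79.41 °C. Since T > 0 °C, the all-ice-melts assumption holds.

T_f ≈ 79.4 °C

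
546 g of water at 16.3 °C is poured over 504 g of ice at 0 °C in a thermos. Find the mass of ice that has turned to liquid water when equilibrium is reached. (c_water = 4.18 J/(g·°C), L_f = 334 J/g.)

m_melted ≈ 111 g

Cooling the water to 0 °C releases 546·4.18·16.3 = 37201 J.
Melting all 504 g of ice would need 504·334 = 168336 J.
37201 J < 168336 J, so only part of the ice melts and the system sits at 0 °C.
Mass melted = 37201/334 ≈ 111.4 g.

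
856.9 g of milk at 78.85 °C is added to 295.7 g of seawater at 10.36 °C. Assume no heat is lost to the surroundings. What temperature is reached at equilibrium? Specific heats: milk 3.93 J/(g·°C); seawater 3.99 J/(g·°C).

T_f ≈ 61.1 °C

Energy conservation, ΣQ = 0:
856.9*3.93*(T − 78.85) + 295.7*3.99*(T − 10.36) = 0
3367.6(T − 78.85) + 1179.8(T − 10.36) = 0
(3367.6 + 1179.8) T = 3367.6*78.85 + 1179.8*10.36
T ≈ 61.08 °C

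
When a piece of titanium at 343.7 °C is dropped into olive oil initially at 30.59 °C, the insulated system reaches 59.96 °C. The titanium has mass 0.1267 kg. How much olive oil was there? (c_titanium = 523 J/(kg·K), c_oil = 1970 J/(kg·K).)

m ≈ 0.325 kg

Setting the total heat transfer to zero:
0.1267·523·(59.96 − 343.7) + m·1970·(59.96 − 30.59) = 0
57859 m = 18802
m = 18802/57859 ≈ 0.325 kg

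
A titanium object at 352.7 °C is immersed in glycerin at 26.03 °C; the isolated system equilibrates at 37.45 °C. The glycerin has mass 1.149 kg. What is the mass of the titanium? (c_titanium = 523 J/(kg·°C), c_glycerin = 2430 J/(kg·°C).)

Energy conservation, ΣQ = 0:
m×523×(37.45 − 352.7) + 1.149×2430×(37.45 − 26.03) = 0
-164876 m = -31885
m = -31885/-164876 ≈ 0.1934 kg

m ≈ 0.193 kg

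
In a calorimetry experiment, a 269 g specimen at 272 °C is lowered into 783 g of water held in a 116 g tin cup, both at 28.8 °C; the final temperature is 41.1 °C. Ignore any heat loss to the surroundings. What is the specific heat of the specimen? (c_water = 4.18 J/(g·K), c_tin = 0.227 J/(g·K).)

Let T be the final temperature. ΣQ_i = 0:
269×c×(41.1 − 272) + 783×4.18×(41.1 − 28.8) + 116×0.227×(41.1 − 28.8) = 0
-62112 c = -40581
c = -40581/-62112 ≈ 0.6534 J/(g·K)

c ≈ 0.653 J/(g·K)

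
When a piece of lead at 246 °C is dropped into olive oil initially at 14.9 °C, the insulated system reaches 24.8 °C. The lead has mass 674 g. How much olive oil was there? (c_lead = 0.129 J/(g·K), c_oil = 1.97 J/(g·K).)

Setting the total heat transfer to zero:
674·0.129·(24.8 − 246) + m·1.97·(24.8 − 14.9) = 0
19.5 m = 19232
m = 19232/19.5 ≈ 986.1 g

m ≈ 986 g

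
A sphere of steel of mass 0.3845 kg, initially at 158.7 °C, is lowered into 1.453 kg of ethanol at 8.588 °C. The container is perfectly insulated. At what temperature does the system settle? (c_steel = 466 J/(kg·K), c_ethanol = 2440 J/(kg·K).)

T_f ≈ 15.8 °C

With ΣQ=0 the equilibrium temperature is the m·c-weighted mean:
T_f = (179.18*158.7 + 3545.3*8.588) / (179.18 + 3545.3)
    = 58883 / 3724.5 ≈ 15.81 °C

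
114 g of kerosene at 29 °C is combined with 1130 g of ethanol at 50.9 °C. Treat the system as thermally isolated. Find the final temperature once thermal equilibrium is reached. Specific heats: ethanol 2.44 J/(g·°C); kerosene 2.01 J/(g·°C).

Energy conservation, ΣQ = 0:
1130*2.44*(T − 50.9) + 114*2.01*(T − 29) = 0
2757.2(T − 50.9) + 229.14(T − 29) = 0
(2757.2 + 229.14) T = 2757.2*50.9 + 229.14*29
T = 146987 / 2986.3 = 49.2 °C

T_f ≈ 49.2 °C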